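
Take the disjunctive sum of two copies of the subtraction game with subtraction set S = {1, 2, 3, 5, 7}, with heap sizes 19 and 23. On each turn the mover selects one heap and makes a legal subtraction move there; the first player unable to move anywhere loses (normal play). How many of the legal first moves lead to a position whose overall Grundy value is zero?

All heaps use S = {1, 2, 3, 5, 7}:
n :  0  1  2  3  4  5  6  7  8  9 10 11 12 13 14 15 16 17 18 19 20 21 22 23
G :  0  1  2  3  0  1  2  3  0  1  2  3  0  1  2  3  0  1  2  3  0  1  2  3
Heap A: G(19) = 3.
Heap B: G(23) = 3.
Combined Grundy value = 3 ⊕ 3 = 0.
A winning move leaves total XOR = 0, i.e. changes one component's Grundy value g to g ⊕ X where X is the current total.
Heap A: target g' = 3⊕0 = 3, but every legal move changes the Grundy value (mex property), so 0 moves.
Heap B: target g' = 3⊕0 = 3, but every legal move changes the Grundy value (mex property), so 0 moves.

0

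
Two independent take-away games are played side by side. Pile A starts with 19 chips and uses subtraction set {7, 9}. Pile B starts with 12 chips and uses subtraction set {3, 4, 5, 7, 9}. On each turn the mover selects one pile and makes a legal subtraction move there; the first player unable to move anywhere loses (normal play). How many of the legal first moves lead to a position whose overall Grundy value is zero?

Pile A, S = {7, 9}:
G(0) = 0
G(1) = mex{} = 0
G(2) = mex{} = 0
G(3) = mex{} = 0
G(4) = mex{} = 0
G(5) = mex{} = 0
G(6) = mex{} = 0
G(7) = mex{0} = 1
G(8) = mex{0} = 1
G(9) = mex{0,0} = 1
G(10) = mex{0,0} = 1
G(11) = mex{0,0} = 1
G(12) = mex{0,0} = 1
G(13) = mex{0,0} = 1
G(14) = mex{1,0} = 2
G(15) = mex{1,0} = 2
G(16) = mex{1,1} = 0
G(17) = mex{1,1} = 0
G(18) = mex{1,1} = 0
G(19) = mex{1,1} = 0
G_A(19) = 0.
Pile B, S = {3, 4, 5, 7, 9}:
G(0) = 0
G(1) = mex{} = 0
G(2) = mex{} = 0
G(3) = mex{0} = 1
G(4) = mex{0,0} = 1
G(5) = mex{0,0,0} = 1
G(6) = mex{1,0,0} = 2
G(7) = mex{1,1,0,0} = 2
G(8) = mex{1,1,1,0} = 2
G(9) = mex{2,1,1,0,0} = 3
G(10) = mex{2,2,1,1,0} = 3
G(11) = mex{2,2,2,1,0} = 3
G(12) = mex{3,2,2,1,1} = 0
G_B(12) = 0.
Combined Grundy value = 0 ⊕ 0 = 0.
A winning move leaves total XOR = 0, i.e. changes one component's Grundy value g to g ⊕ X where X is the current total.
Pile A: target g' = 0⊕0 = 0, but every legal move changes the Grundy value (mex property), so 0 moves.
Pile B: target g' = 0⊕0 = 0, but every legal move changes the Grundy value (mex property), so 0 moves.

0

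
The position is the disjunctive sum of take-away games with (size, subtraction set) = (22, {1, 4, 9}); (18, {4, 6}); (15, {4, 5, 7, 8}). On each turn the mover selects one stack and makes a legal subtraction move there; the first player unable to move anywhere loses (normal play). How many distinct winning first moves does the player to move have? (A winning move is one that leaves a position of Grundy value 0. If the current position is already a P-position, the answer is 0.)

Stack A, S = {1, 4, 9}:
G(0) = 0
G(1) = mex{0} = 1
G(2) = mex{1} = 0
G(3) = mex{0} = 1
G(4) = mex{1,0} = 2
G(5) = mex{2,1} = 0
G(6) = mex{0,0} = 1
G(7) = mex{1,1} = 0
G(8) = mex{0,2} = 1
G(9) = mex{1,0,0} = 2
G(10) = mex{2,1,1} = 0
G(11) = mex{0,0,0} = 1
G(12) = mex{1,1,1} = 0
G(13) = mex{0,2,2} = 1
G(14) = mex{1,0,0} = 2
G(15) = mex{2,1,1} = 0
G(16) = mex{0,0,0} = 1
G(17) = mex{1,1,1} = 0
G(18) = mex{0,2,2} = 1
G(19) = mex{1,0,0} = 2
G(20) = mex{2,1,1} = 0
G(21) = mex{0,0,0} = 1
G(22) = mex{1,1,1} = 0
G_A(22) = 0.
Stack B, S = {4, 6}:
G(0) = 0
G(1) = mex{} = 0
G(2) = mex{} = 0
G(3) = mex{} = 0
G(4) = mex{0} = 1
G(5) = mex{0} = 1
G(6) = mex{0,0} = 1
G(7) = mex{0,0} = 1
G(8) = mex{1,0} = 2
G(9) = mex{1,0} = 2
G(10) = mex{1,1} = 0
G(11) = mex{1,1} = 0
G(12) = mex{2,1} = 0
G(13) = mex{2,1} = 0
G(14) = mex{0,2} = 1
G(15) = mex{0,2} = 1
G(16) = mex{0,0} = 1
G(17) = mex{0,0} = 1
G(18) = mex{1,0} = 2
G_B(18) = 2.
Stack C, S = {4, 5, 7, 8}:
G(0) = 0
G(1) = mex{} = 0
G(2) = mex{} = 0
G(3) = mex{} = 0
G(4) = mex{0} = 1
G(5) = mex{0,0} = 1
G(6) = mex{0,0} = 1
G(7) = mex{0,0,0} = 1
G(8) = mex{1,0,0,0} = 2
G(9) = mex{1,1,0,0} = 2
G(10) = mex{1,1,0,0} = 2
G(11) = mex{1,1,1,0} = 2
G(12) = mex{2,1,1,1} = 0
G(13) = mex{2,2,1,1} = 0
G(14) = mex{2,2,1,1} = 0
G(15) = mex{2,2,2,1} = 0
G_C(15) = 0.
Combined Grundy value = 0 ⊕ 2 ⊕ 0 = 2.
A winning move leaves total XOR = 0, i.e. changes one component's Grundy value g to g ⊕ X where X is the current total.
Stack A: need g' = 0⊕2 = 2. Options: 22−1→G=1, 22−4→G=1, 22−9→G=1. Hits: 0.
Stack B: need g' = 2⊕2 = 0. Options: 18−4→G=1, 18−6→G=0. Hits: 1.
Stack C: need g' = 0⊕2 = 2. Options: 15−4→G=2, 15−5→G=2, 15−7→G=2, 15−8→G=1. Hits: 3.

4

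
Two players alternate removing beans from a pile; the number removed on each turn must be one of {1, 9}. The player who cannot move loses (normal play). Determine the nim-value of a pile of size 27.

1

n :  0  1  2  3  4  5  6  7  8  9 10 11 12 13 14 15 16 17 18 19 20 21 22 23 24 25 26 27
G :  0  1  0  1  0  1  0  1  0  1  0  1  0  1  0  1  0  1  0  1  0  1  0  1  0  1  0  1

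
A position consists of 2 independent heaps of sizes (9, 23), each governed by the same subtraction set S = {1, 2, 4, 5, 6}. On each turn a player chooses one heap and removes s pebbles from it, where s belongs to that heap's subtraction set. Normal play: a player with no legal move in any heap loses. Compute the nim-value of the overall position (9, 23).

3

All heaps use S = {1, 2, 4, 5, 6}:
G(0) = 0
G(1) = mex{0} = 1
G(2) = mex{1,0} = 2
G(3) = mex{2,1} = 0
G(4) = mex{0,2,0} = 1
G(5) = mex{1,0,1,0} = 2
G(6) = mex{2,1,2,1,0} = 3
G(7) = mex{3,2,0,2,1} = 4
G(8) = mex{4,3,1,0,2} = 5
G(9) = mex{5,4,2,1,0} = 3
G(10) = mex{3,5,3,2,1} = 0
G(11) = mex{0,3,4,3,2} = 1
G(12) = mex{1,0,5,4,3} = 2
G(13) = mex{2,1,3,5,4} = 0
G(14) = mex{0,2,0,3,5} = 1
G(15) = mex{1,0,1,0,3} = 2
G(16) = mex{2,1,2,1,0} = 3
G(17) = mex{3,2,0,2,1} = 4
G(18) = mex{4,3,1,0,2} = 5
G(19) = mex{5,4,2,1,0} = 3
G(20) = mex{3,5,3,2,1} = 0
G(21) = mex{0,3,4,3,2} = 1
G(22) = mex{1,0,5,4,3} = 2
G(23) = mex{2,1,3,5,4} = 0
Heap A: G(9) = 3.
Heap B: G(23) = 0.
Combined Grundy value = 3 ⊕ 0 = 3.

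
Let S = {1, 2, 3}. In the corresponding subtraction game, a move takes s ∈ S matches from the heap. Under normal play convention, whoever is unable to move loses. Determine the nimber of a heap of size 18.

2

n :  0  1  2  3  4  5  6  7  8  9 10 11 12 13 14 15 16 17 18
G :  0  1  2  3  0  1  2  3  0  1  2  3  0  1  2  3  0  1  2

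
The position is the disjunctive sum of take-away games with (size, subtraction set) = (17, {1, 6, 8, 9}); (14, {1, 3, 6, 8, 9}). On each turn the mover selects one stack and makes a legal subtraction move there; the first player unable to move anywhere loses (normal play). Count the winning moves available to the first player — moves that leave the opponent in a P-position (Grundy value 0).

Stack A, S = {1, 6, 8, 9}:
n :  0  1  2  3  4  5  6  7  8  9 10 11 12 13 14 15 16 17
G :  0  1  0  1  0  1  2  0  1  2  3  2  3  2  0  1  2  0
G_A(17) = 0.
Stack B, S = {1, 3, 6, 8, 9}:
n :  0  1  2  3  4  5  6  7  8  9 10 11 12 13 14
G :  0  1  0  1  0  1  2  3  2  3  2  3  4  5  0
G_B(14) = 0.
Combined Grundy value = 0 ⊕ 0 = 0.
A winning move leaves total XOR = 0, i.e. changes one component's Grundy value g to g ⊕ X where X is the current total.
Stack A: target g' = 0⊕0 = 0, but every legal move changes the Grundy value (mex property), so 0 moves.
Stack B: target g' = 0⊕0 = 0, but every legal move changes the Grundy value (mex property), so 0 moves.

0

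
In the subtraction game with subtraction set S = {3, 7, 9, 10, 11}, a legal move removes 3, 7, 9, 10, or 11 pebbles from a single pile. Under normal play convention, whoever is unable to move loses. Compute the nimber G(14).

n :  0  1  2  3  4  5  6  7  8  9 10 11 12 13 14
G :  0  0  0  1  1  1  0  2  2  1  3  3  2  2  0

0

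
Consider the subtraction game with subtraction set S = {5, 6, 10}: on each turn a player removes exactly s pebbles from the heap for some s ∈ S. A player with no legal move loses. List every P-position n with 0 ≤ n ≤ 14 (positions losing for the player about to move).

0, 1, 2, 3, 4

G(0) = 0
G(1) = mex{} = 0
G(2) = mex{} = 0
G(3) = mex{} = 0
G(4) = mex{} = 0
G(5) = mex{0} = 1
G(6) = mex{0,0} = 1
G(7) = mex{0,0} = 1
G(8) = mex{0,0} = 1
G(9) = mex{0,0} = 1
G(10) = mex{1,0,0} = 2
G(11) = mex{1,1,0} = 2
G(12) = mex{1,1,0} = 2
G(13) = mex{1,1,0} = 2
G(14) = mex{1,1,0} = 2
P-positions are exactly the n with G(n) = 0.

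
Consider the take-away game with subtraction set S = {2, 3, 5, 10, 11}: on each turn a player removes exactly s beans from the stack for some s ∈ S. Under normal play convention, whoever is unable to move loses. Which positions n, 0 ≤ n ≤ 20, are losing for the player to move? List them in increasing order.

G(0) = 0
G(1) = mex{} = 0
G(2) = mex{0} = 1
G(3) = mex{0,0} = 1
G(4) = mex{1,0} = 2
G(5) = mex{1,1,0} = 2
G(6) = mex{2,1,0} = 3
G(7) = mex{2,2,1} = 0
G(8) = mex{3,2,1} = 0
G(9) = mex{0,3,2} = 1
G(10) = mex{0,0,2,0} = 1
G(11) = mex{1,0,3,0,0} = 2
G(12) = mex{1,1,0,1,0} = 2
G(13) = mex{2,1,0,1,1} = 3
G(14) = mex{2,2,1,2,1} = 0
G(15) = mex{3,2,1,2,2} = 0
G(16) = mex{0,3,2,3,2} = 1
G(17) = mex{0,0,2,0,3} = 1
G(18) = mex{1,0,3,0,0} = 2
G(19) = mex{1,1,0,1,0} = 2
G(20) = mex{2,1,0,1,1} = 3
P-positions are exactly the n with G(n) = 0.

0, 1, 7, 8, 14, 15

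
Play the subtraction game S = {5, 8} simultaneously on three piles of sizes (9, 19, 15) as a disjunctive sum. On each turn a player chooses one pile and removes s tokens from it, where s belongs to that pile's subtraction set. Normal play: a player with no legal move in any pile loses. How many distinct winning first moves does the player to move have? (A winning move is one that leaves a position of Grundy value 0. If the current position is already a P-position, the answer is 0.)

All piles use S = {5, 8}:
n :  0  1  2  3  4  5  6  7  8  9 10 11 12 13 14 15 16 17 18 19
G :  0  0  0  0  0  1  1  1  1  1  2  2  2  0  0  0  0  0  1  1
Pile A: G(9) = 1.
Pile B: G(19) = 1.
Pile C: G(15) = 0.
Combined Grundy value = 1 ⊕ 1 ⊕ 0 = 0.
A winning move leaves total XOR = 0, i.e. changes one component's Grundy value g to g ⊕ X where X is the current total.
Pile A: target g' = 1⊕0 = 1, but every legal move changes the Grundy value (mex property), so 0 moves.
Pile B: target g' = 1⊕0 = 1, but every legal move changes the Grundy value (mex property), so 0 moves.
Pile C: target g' = 0⊕0 = 0, but every legal move changes the Grundy value (mex property), so 0 moves.

0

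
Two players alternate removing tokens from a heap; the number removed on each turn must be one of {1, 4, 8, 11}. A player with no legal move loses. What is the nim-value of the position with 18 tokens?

G(0) = 0
G(1) = mex{0} = 1
G(2) = mex{1} = 0
G(3) = mex{0} = 1
G(4) = mex{1,0} = 2
G(5) = mex{2,1} = 0
G(6) = mex{0,0} = 1
G(7) = mex{1,1} = 0
G(8) = mex{0,2,0} = 1
G(9) = mex{1,0,1} = 2
G(10) = mex{2,1,0} = 3
G(11) = mex{3,0,1,0} = 2
G(12) = mex{2,1,2,1} = 0
G(13) = mex{0,2,0,0} = 1
G(14) = mex{1,3,1,1} = 0
G(15) = mex{0,2,0,2} = 1
G(16) = mex{1,0,1,0} = 2
G(17) = mex{2,1,2,1} = 0
G(18) = mex{0,0,3,0} = 1

1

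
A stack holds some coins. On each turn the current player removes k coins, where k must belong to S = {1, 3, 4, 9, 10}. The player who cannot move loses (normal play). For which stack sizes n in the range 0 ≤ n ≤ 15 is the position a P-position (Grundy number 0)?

G(0) = 0
G(1) = mex{0} = 1
G(2) = mex{1} = 0
G(3) = mex{0,0} = 1
G(4) = mex{1,1,0} = 2
G(5) = mex{2,0,1} = 3
G(6) = mex{3,1,0} = 2
G(7) = mex{2,2,1} = 0
G(8) = mex{0,3,2} = 1
G(9) = mex{1,2,3,0} = 4
G(10) = mex{4,0,2,1,0} = 3
G(11) = mex{3,1,0,0,1} = 2
G(12) = mex{2,4,1,1,0} = 3
G(13) = mex{3,3,4,2,1} = 0
G(14) = mex{0,2,3,3,2} = 1
G(15) = mex{1,3,2,2,3} = 0
P-positions are exactly the n with G(n) = 0.

0, 2, 7, 13, 15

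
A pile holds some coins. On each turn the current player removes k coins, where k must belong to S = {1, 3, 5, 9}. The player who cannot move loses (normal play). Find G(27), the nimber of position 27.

1

G(0) = 0
G(1) = mex{0} = 1
G(2) = mex{1} = 0
G(3) = mex{0,0} = 1
G(4) = mex{1,1} = 0
G(5) = mex{0,0,0} = 1
G(6) = mex{1,1,1} = 0
G(7) = mex{0,0,0} = 1
G(8) = mex{1,1,1} = 0
G(9) = mex{0,0,0,0} = 1
G(10) = mex{1,1,1,1} = 0
G(11) = mex{0,0,0,0} = 1
G(12) = mex{1,1,1,1} = 0
G(13) = mex{0,0,0,0} = 1
G(14) = mex{1,1,1,1} = 0
G(15) = mex{0,0,0,0} = 1
G(16) = mex{1,1,1,1} = 0
G(17) = mex{0,0,0,0} = 1
G(18) = mex{1,1,1,1} = 0
G(19) = mex{0,0,0,0} = 1
G(20) = mex{1,1,1,1} = 0
G(21) = mex{0,0,0,0} = 1
G(22) = mex{1,1,1,1} = 0
G(23) = mex{0,0,0,0} = 1
G(24) = mex{1,1,1,1} = 0
G(25) = mex{0,0,0,0} = 1
G(26) = mex{1,1,1,1} = 0
G(27) = mex{0,0,0,0} = 1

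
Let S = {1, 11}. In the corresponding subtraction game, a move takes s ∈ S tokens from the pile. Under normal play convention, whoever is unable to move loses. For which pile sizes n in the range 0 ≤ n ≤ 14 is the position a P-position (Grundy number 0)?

G(0) = 0
G(1) = mex{0} = 1
G(2) = mex{1} = 0
G(3) = mex{0} = 1
G(4) = mex{1} = 0
G(5) = mex{0} = 1
G(6) = mex{1} = 0
G(7) = mex{0} = 1
G(8) = mex{1} = 0
G(9) = mex{0} = 1
G(10) = mex{1} = 0
G(11) = mex{0,0} = 1
G(12) = mex{1,1} = 0
G(13) = mex{0,0} = 1
G(14) = mex{1,1} = 0
P-positions are exactly the n with G(n) = 0.

0, 2, 4, 6, 8, 10, 12, 14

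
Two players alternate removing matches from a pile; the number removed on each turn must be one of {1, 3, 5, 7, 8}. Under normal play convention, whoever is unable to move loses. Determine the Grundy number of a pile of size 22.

1

G(0) = 0
G(1) = mex{0} = 1
G(2) = mex{1} = 0
G(3) = mex{0,0} = 1
G(4) = mex{1,1} = 0
G(5) = mex{0,0,0} = 1
G(6) = mex{1,1,1} = 0
G(7) = mex{0,0,0,0} = 1
G(8) = mex{1,1,1,1,0} = 2
G(9) = mex{2,0,0,0,1} = 3
G(10) = mex{3,1,1,1,0} = 2
G(11) = mex{2,2,0,0,1} = 3
G(12) = mex{3,3,1,1,0} = 2
G(13) = mex{2,2,2,0,1} = 3
G(14) = mex{3,3,3,1,0} = 2
G(15) = mex{2,2,2,2,1} = 0
G(16) = mex{0,3,3,3,2} = 1
G(17) = mex{1,2,2,2,3} = 0
G(18) = mex{0,0,3,3,2} = 1
G(19) = mex{1,1,2,2,3} = 0
G(20) = mex{0,0,0,3,2} = 1
G(21) = mex{1,1,1,2,3} = 0
G(22) = mex{0,0,0,0,2} = 1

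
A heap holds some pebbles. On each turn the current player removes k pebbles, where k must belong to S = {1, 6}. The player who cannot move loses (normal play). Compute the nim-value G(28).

G(0) = 0
G(1) = mex{0} = 1
G(2) = mex{1} = 0
G(3) = mex{0} = 1
G(4) = mex{1} = 0
G(5) = mex{0} = 1
G(6) = mex{1,0} = 2
G(7) = mex{2,1} = 0
G(8) = mex{0,0} = 1
G(9) = mex{1,1} = 0
G(10) = mex{0,0} = 1
G(11) = mex{1,1} = 0
G(12) = mex{0,2} = 1
G(13) = mex{1,0} = 2
G(14) = mex{2,1} = 0
G(15) = mex{0,0} = 1
G(16) = mex{1,1} = 0
G(17) = mex{0,0} = 1
G(18) = mex{1,1} = 0
G(19) = mex{0,2} = 1
G(20) = mex{1,0} = 2
G(21) = mex{2,1} = 0
G(22) = mex{0,0} = 1
G(23) = mex{1,1} = 0
G(24) = mex{0,0} = 1
G(25) = mex{1,1} = 0
G(26) = mex{0,2} = 1
G(27) = mex{1,0} = 2
G(28) = mex{2,1} = 0

0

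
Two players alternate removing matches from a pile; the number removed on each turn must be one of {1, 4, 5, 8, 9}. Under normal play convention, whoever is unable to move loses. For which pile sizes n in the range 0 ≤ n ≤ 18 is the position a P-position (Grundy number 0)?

0, 2, 12, 14

n :  0  1  2  3  4  5  6  7  8  9 10 11 12 13 14 15 16 17 18
G :  0  1  0  1  2  3  2  3  4  5  4  5  0  1  0  1  2  3  2
P-positions are exactly the n with G(n) = 0.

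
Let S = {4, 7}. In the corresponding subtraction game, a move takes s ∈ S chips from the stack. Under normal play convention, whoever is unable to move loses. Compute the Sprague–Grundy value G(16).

1

n :  0  1  2  3  4  5  6  7  8  9 10 11 12 13 14 15 16
G :  0  0  0  0  1  1  1  1  2  2  2  0  0  0  0  1  1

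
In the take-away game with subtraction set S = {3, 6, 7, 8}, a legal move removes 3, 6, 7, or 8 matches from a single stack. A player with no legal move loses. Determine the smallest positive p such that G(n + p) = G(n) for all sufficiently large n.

11

n :  0  1  2  3  4  5  6  7  8  9 10 11 12 13 14 15 16 17 18 19 20 21 22 23
G :  0  0  0  1  1  1  2  2  2  3  3  0  0  0  1  1  1  2  2  2  3  3  0  0
G(n+11) = G(n) holds for n = 0,…,7 (a full window of length max(S) = 8), so the sequence is purely periodic with period 11.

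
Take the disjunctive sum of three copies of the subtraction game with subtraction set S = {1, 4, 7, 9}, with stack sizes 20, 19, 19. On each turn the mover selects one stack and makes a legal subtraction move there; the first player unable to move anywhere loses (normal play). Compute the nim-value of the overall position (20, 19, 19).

2

All stacks use S = {1, 4, 7, 9}:
G(0) = 0
G(1) = mex{0} = 1
G(2) = mex{1} = 0
G(3) = mex{0} = 1
G(4) = mex{1,0} = 2
G(5) = mex{2,1} = 0
G(6) = mex{0,0} = 1
G(7) = mex{1,1,0} = 2
G(8) = mex{2,2,1} = 0
G(9) = mex{0,0,0,0} = 1
G(10) = mex{1,1,1,1} = 0
G(11) = mex{0,2,2,0} = 1
G(12) = mex{1,0,0,1} = 2
G(13) = mex{2,1,1,2} = 0
G(14) = mex{0,0,2,0} = 1
G(15) = mex{1,1,0,1} = 2
G(16) = mex{2,2,1,2} = 0
G(17) = mex{0,0,0,0} = 1
G(18) = mex{1,1,1,1} = 0
G(19) = mex{0,2,2,0} = 1
G(20) = mex{1,0,0,1} = 2
Stack A: G(20) = 2.
Stack B: G(19) = 1.
Stack C: G(19) = 1.
Combined Grundy value = 2 ⊕ 1 ⊕ 1 = 2.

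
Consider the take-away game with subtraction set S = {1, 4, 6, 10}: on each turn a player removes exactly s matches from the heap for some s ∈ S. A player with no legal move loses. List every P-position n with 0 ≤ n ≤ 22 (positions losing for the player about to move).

G(0) = 0
G(1) = mex{0} = 1
G(2) = mex{1} = 0
G(3) = mex{0} = 1
G(4) = mex{1,0} = 2
G(5) = mex{2,1} = 0
G(6) = mex{0,0,0} = 1
G(7) = mex{1,1,1} = 0
G(8) = mex{0,2,0} = 1
G(9) = mex{1,0,1} = 2
G(10) = mex{2,1,2,0} = 3
G(11) = mex{3,0,0,1} = 2
G(12) = mex{2,1,1,0} = 3
G(13) = mex{3,2,0,1} = 4
G(14) = mex{4,3,1,2} = 0
G(15) = mex{0,2,2,0} = 1
G(16) = mex{1,3,3,1} = 0
G(17) = mex{0,4,2,0} = 1
G(18) = mex{1,0,3,1} = 2
G(19) = mex{2,1,4,2} = 0
G(20) = mex{0,0,0,3} = 1
G(21) = mex{1,1,1,2} = 0
G(22) = mex{0,2,0,3} = 1
P-positions are exactly the n with G(n) = 0.

0, 2, 5, 7, 14, 16, 19, 21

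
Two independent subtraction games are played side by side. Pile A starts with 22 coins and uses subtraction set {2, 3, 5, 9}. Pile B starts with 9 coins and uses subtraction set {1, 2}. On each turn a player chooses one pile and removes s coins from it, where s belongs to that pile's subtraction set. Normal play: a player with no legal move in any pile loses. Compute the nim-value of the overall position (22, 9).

0

Pile A, S = {2, 3, 5, 9}:
G(0) = 0
G(1) = mex{} = 0
G(2) = mex{0} = 1
G(3) = mex{0,0} = 1
G(4) = mex{1,0} = 2
G(5) = mex{1,1,0} = 2
G(6) = mex{2,1,0} = 3
G(7) = mex{2,2,1} = 0
G(8) = mex{3,2,1} = 0
G(9) = mex{0,3,2,0} = 1
G(10) = mex{0,0,2,0} = 1
G(11) = mex{1,0,3,1} = 2
G(12) = mex{1,1,0,1} = 2
G(13) = mex{2,1,0,2} = 3
G(14) = mex{2,2,1,2} = 0
G(15) = mex{3,2,1,3} = 0
G(16) = mex{0,3,2,0} = 1
G(17) = mex{0,0,2,0} = 1
G(18) = mex{1,0,3,1} = 2
G(19) = mex{1,1,0,1} = 2
G(20) = mex{2,1,0,2} = 3
G(21) = mex{2,2,1,2} = 0
G(22) = mex{3,2,1,3} = 0
G_A(22) = 0.
Pile B, S = {1, 2}:
n : 0 1 2 3 4 5 6 7 8 9
G : 0 1 2 0 1 2 0 1 2 0
G_B(9) = 0.
Combined Grundy value = 0 ⊕ 0 = 0.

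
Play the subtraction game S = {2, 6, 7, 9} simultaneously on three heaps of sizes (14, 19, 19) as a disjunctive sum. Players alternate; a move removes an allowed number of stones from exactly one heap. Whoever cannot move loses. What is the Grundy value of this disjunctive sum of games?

All heaps use S = {2, 6, 7, 9}:
n :  0  1  2  3  4  5  6  7  8  9 10 11 12 13 14 15 16 17 18 19
G :  0  0  1  1  0  0  1  1  2  2  3  3  2  2  3  0  0  1  1  0
Heap A: G(14) = 3.
Heap B: G(19) = 0.
Heap C: G(19) = 0.
Combined Grundy value = 3 ⊕ 0 ⊕ 0 = 3.

3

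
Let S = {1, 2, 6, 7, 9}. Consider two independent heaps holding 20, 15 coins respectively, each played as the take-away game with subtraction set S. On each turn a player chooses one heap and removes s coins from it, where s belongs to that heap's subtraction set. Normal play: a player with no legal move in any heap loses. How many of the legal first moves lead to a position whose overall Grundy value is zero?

All heaps use S = {1, 2, 6, 7, 9}:
n :  0  1  2  3  4  5  6  7  8  9 10 11 12 13 14 15 16 17 18 19 20
G :  0  1  2  0  1  2  3  4  0  1  2  0  1  2  3  4  0  1  2  0  1
Heap A: G(20) = 1.
Heap B: G(15) = 4.
Combined Grundy value = 1 ⊕ 4 = 5.
A winning move leaves total XOR = 0, i.e. changes one component's Grundy value g to g ⊕ X where X is the current total.
Heap A: need g' = 1⊕5 = 4. Options: 20−1→G=0, 20−2→G=2, 20−6→G=3, 20−7→G=2, 20−9→G=0. Hits: 0.
Heap B: need g' = 4⊕5 = 1. Options: 15−1→G=3, 15−2→G=2, 15−6→G=1, 15−7→G=0, 15−9→G=3. Hits: 1.

1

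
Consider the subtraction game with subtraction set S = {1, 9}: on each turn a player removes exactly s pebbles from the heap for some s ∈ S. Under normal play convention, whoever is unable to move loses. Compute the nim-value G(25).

1

G(0) = 0
G(1) = mex{0} = 1
G(2) = mex{1} = 0
G(3) = mex{0} = 1
G(4) = mex{1} = 0
G(5) = mex{0} = 1
G(6) = mex{1} = 0
G(7) = mex{0} = 1
G(8) = mex{1} = 0
G(9) = mex{0,0} = 1
G(10) = mex{1,1} = 0
G(11) = mex{0,0} = 1
G(12) = mex{1,1} = 0
G(13) = mex{0,0} = 1
G(14) = mex{1,1} = 0
G(15) = mex{0,0} = 1
G(16) = mex{1,1} = 0
G(17) = mex{0,0} = 1
G(18) = mex{1,1} = 0
G(19) = mex{0,0} = 1
G(20) = mex{1,1} = 0
G(21) = mex{0,0} = 1
G(22) = mex{1,1} = 0
G(23) = mex{0,0} = 1
G(24) = mex{1,1} = 0
G(25) = mex{0,0} = 1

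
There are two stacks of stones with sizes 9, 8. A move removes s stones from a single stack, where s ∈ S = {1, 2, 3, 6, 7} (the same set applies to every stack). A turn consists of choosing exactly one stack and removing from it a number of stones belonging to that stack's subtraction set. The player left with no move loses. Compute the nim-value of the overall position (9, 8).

1

All stacks use S = {1, 2, 3, 6, 7}:
G(0) = 0
G(1) = mex{0} = 1
G(2) = mex{1,0} = 2
G(3) = mex{2,1,0} = 3
G(4) = mex{3,2,1} = 0
G(5) = mex{0,3,2} = 1
G(6) = mex{1,0,3,0} = 2
G(7) = mex{2,1,0,1,0} = 3
G(8) = mex{3,2,1,2,1} = 0
G(9) = mex{0,3,2,3,2} = 1
Stack A: G(9) = 1.
Stack B: G(8) = 0.
Combined Grundy value = 1 ⊕ 0 = 1.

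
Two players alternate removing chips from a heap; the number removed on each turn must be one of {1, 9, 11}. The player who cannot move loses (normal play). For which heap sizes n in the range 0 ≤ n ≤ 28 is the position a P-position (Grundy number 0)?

n :  0  1  2  3  4  5  6  7  8  9 10 11 12 13 14 15 16 17 18 19 20 21 22 23 24 25 26 27 28
G :  0  1  0  1  0  1  0  1  0  1  0  1  0  1  0  1  0  1  0  1  0  1  0  1  0  1  0  1  0
P-positions are exactly the n with G(n) = 0.

0, 2, 4, 6, 8, 10, 12, 14, 16, 18, 20, 22, 24, 26, 28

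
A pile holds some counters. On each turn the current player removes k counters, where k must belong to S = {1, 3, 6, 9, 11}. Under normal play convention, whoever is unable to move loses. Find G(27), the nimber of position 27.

1

n :  0  1  2  3  4  5  6  7  8  9 10 11 12 13 14 15 16 17 18 19 20 21 22 23 24 25 26 27
G :  0  1  0  1  0  1  2  3  2  3  2  3  0  1  0  1  0  1  2  3  2  3  2  3  0  1  0  1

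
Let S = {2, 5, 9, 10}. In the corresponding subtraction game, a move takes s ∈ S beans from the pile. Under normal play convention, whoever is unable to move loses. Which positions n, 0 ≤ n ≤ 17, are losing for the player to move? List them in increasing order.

n :  0  1  2  3  4  5  6  7  8  9 10 11 12 13 14 15 16 17
G :  0  0  1  1  0  2  1  0  0  1  1  2  2  3  3  0  4  1
P-positions are exactly the n with G(n) = 0.

0, 1, 4, 7, 8, 15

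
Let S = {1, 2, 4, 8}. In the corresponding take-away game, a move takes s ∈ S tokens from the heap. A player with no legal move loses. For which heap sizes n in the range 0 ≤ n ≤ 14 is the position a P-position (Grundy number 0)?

0, 3, 6, 9, 12

n :  0  1  2  3  4  5  6  7  8  9 10 11 12 13 14
G :  0  1  2  0  1  2  0  1  2  0  1  2  0  1  2
P-positions are exactly the n with G(n) = 0.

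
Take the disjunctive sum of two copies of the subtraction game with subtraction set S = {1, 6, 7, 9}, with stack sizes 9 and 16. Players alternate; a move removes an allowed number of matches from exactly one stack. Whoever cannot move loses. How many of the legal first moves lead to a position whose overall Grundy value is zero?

All stacks use S = {1, 6, 7, 9}:
n :  0  1  2  3  4  5  6  7  8  9 10 11 12 13 14 15 16
G :  0  1  0  1  0  1  2  3  2  3  2  3  0  1  0  1  0
Stack A: G(9) = 3.
Stack B: G(16) = 0.
Combined Grundy value = 3 ⊕ 0 = 3.
A winning move leaves total XOR = 0, i.e. changes one component's Grundy value g to g ⊕ X where X is the current total.
Stack A: need g' = 3⊕3 = 0. Options: 9−1→G=2, 9−6→G=1, 9−7→G=0, 9−9→G=0. Hits: 2.
Stack B: need g' = 0⊕3 = 3. Options: 16−1→G=1, 16−6→G=2, 16−7→G=3, 16−9→G=3. Hits: 2.

4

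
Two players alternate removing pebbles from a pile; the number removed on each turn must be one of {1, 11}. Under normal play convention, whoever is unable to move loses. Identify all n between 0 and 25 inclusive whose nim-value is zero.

n :  0  1  2  3  4  5  6  7  8  9 10 11 12 13 14 15 16 17 18 19 20 21 22 23 24 25
G :  0  1  0  1  0  1  0  1  0  1  0  1  0  1  0  1  0  1  0  1  0  1  0  1  0  1
P-positions are exactly the n with G(n) = 0.

0, 2, 4, 6, 8, 10, 12, 14, 16, 18, 20, 22, 24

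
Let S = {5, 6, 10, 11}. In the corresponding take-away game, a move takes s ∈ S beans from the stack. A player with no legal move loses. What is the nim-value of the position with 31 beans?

n :  0  1  2  3  4  5  6  7  8  9 10 11 12 13 14 15 16 17 18 19 20 21 22 23 24 25 26 27 28 29 30 31
G :  0  0  0  0  0  1  1  1  1  1  2  2  2  2  2  3  0  0  0  0  0  1  1  1  1  1  2  2  2  2  2  3

3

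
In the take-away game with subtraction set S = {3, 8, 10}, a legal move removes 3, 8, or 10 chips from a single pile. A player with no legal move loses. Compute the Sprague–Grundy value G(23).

G(0) = 0
G(1) = mex{} = 0
G(2) = mex{} = 0
G(3) = mex{0} = 1
G(4) = mex{0} = 1
G(5) = mex{0} = 1
G(6) = mex{1} = 0
G(7) = mex{1} = 0
G(8) = mex{1,0} = 2
G(9) = mex{0,0} = 1
G(10) = mex{0,0,0} = 1
G(11) = mex{2,1,0} = 3
G(12) = mex{1,1,0} = 2
G(13) = mex{1,1,1} = 0
G(14) = mex{3,0,1} = 2
G(15) = mex{2,0,1} = 3
G(16) = mex{0,2,0} = 1
G(17) = mex{2,1,0} = 3
G(18) = mex{3,1,2} = 0
G(19) = mex{1,3,1} = 0
G(20) = mex{3,2,1} = 0
G(21) = mex{0,0,3} = 1
G(22) = mex{0,2,2} = 1
G(23) = mex{0,3,0} = 1

1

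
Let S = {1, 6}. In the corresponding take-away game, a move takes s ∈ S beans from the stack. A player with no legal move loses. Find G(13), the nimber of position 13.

2

G(0) = 0
G(1) = mex{0} = 1
G(2) = mex{1} = 0
G(3) = mex{0} = 1
G(4) = mex{1} = 0
G(5) = mex{0} = 1
G(6) = mex{1,0} = 2
G(7) = mex{2,1} = 0
G(8) = mex{0,0} = 1
G(9) = mex{1,1} = 0
G(10) = mex{0,0} = 1
G(11) = mex{1,1} = 0
G(12) = mex{0,2} = 1
G(13) = mex{1,0} = 2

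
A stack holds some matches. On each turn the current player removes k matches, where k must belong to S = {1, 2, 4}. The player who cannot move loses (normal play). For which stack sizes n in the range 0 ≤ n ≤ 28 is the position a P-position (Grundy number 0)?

G(0) = 0
G(1) = mex{0} = 1
G(2) = mex{1,0} = 2
G(3) = mex{2,1} = 0
G(4) = mex{0,2,0} = 1
G(5) = mex{1,0,1} = 2
G(6) = mex{2,1,2} = 0
G(7) = mex{0,2,0} = 1
G(8) = mex{1,0,1} = 2
G(9) = mex{2,1,2} = 0
G(10) = mex{0,2,0} = 1
G(11) = mex{1,0,1} = 2
G(12) = mex{2,1,2} = 0
G(13) = mex{0,2,0} = 1
G(14) = mex{1,0,1} = 2
G(15) = mex{2,1,2} = 0
G(16) = mex{0,2,0} = 1
G(17) = mex{1,0,1} = 2
G(18) = mex{2,1,2} = 0
G(19) = mex{0,2,0} = 1
G(20) = mex{1,0,1} = 2
G(21) = mex{2,1,2} = 0
G(22) = mex{0,2,0} = 1
G(23) = mex{1,0,1} = 2
G(24) = mex{2,1,2} = 0
G(25) = mex{0,2,0} = 1
G(26) = mex{1,0,1} = 2
G(27) = mex{2,1,2} = 0
G(28) = mex{0,2,0} = 1
P-positions are exactly the n with G(n) = 0.

0, 3, 6, 9, 12, 15, 18, 21, 24, 27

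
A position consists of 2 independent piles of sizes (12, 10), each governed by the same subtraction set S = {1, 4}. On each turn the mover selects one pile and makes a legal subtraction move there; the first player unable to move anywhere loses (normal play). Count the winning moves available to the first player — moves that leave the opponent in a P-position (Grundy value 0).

All piles use S = {1, 4}:
G(0) = 0
G(1) = mex{0} = 1
G(2) = mex{1} = 0
G(3) = mex{0} = 1
G(4) = mex{1,0} = 2
G(5) = mex{2,1} = 0
G(6) = mex{0,0} = 1
G(7) = mex{1,1} = 0
G(8) = mex{0,2} = 1
G(9) = mex{1,0} = 2
G(10) = mex{2,1} = 0
G(11) = mex{0,0} = 1
G(12) = mex{1,1} = 0
Pile A: G(12) = 0.
Pile B: G(10) = 0.
Combined Grundy value = 0 ⊕ 0 = 0.
A winning move leaves total XOR = 0, i.e. changes one component's Grundy value g to g ⊕ X where X is the current total.
Pile A: target g' = 0⊕0 = 0, but every legal move changes the Grundy value (mex property), so 0 moves.
Pile B: target g' = 0⊕0 = 0, but every legal move changes the Grundy value (mex property), so 0 moves.

0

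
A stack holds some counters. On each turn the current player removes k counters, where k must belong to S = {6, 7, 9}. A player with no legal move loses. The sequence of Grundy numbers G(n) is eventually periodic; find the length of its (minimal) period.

15

G(0) = 0
G(1) = mex{} = 0
G(2) = mex{} = 0
G(3) = mex{} = 0
G(4) = mex{} = 0
G(5) = mex{} = 0
G(6) = mex{0} = 1
G(7) = mex{0,0} = 1
G(8) = mex{0,0} = 1
G(9) = mex{0,0,0} = 1
G(10) = mex{0,0,0} = 1
G(11) = mex{0,0,0} = 1
G(12) = mex{1,0,0} = 2
G(13) = mex{1,1,0} = 2
G(14) = mex{1,1,0} = 2
G(15) = mex{1,1,1} = 0
G(16) = mex{1,1,1} = 0
G(17) = mex{1,1,1} = 0
G(18) = mex{2,1,1} = 0
G(19) = mex{2,2,1} = 0
G(20) = mex{2,2,1} = 0
G(21) = mex{0,2,2} = 1
G(22) = mex{0,0,2} = 1
G(23) = mex{0,0,2} = 1
G(24) = mex{0,0,0} = 1
G(25) = mex{0,0,0} = 1
G(26) = mex{0,0,0} = 1
G(27) = mex{1,0,0} = 2
G(28) = mex{1,1,0} = 2
G(29) = mex{1,1,0} = 2
G(30) = mex{1,1,1} = 0
G(31) = mex{1,1,1} = 0
G(n+15) = G(n) holds for n = 0,…,8 (a full window of length max(S) = 9), so the sequence is purely periodic with period 15.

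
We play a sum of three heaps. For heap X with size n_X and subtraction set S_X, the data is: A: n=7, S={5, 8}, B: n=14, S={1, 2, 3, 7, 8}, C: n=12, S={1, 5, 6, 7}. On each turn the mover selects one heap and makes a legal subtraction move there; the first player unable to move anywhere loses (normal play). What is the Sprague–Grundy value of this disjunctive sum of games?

0

Heap A, S = {5, 8}:
G(0) = 0
G(1) = mex{} = 0
G(2) = mex{} = 0
G(3) = mex{} = 0
G(4) = mex{} = 0
G(5) = mex{0} = 1
G(6) = mex{0} = 1
G(7) = mex{0} = 1
G_A(7) = 1.
Heap B, S = {1, 2, 3, 7, 8}:
n :  0  1  2  3  4  5  6  7  8  9 10 11 12 13 14
G :  0  1  2  3  0  1  2  3  4  0  1  2  3  0  1
G_B(14) = 1.
Heap C, S = {1, 5, 6, 7}:
G(0) = 0
G(1) = mex{0} = 1
G(2) = mex{1} = 0
G(3) = mex{0} = 1
G(4) = mex{1} = 0
G(5) = mex{0,0} = 1
G(6) = mex{1,1,0} = 2
G(7) = mex{2,0,1,0} = 3
G(8) = mex{3,1,0,1} = 2
G(9) = mex{2,0,1,0} = 3
G(10) = mex{3,1,0,1} = 2
G(11) = mex{2,2,1,0} = 3
G(12) = mex{3,3,2,1} = 0
G_C(12) = 0.
Combined Grundy value = 1 ⊕ 1 ⊕ 0 = 0.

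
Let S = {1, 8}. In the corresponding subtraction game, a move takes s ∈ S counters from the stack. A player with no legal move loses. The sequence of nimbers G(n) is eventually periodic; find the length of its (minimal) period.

n :  0  1  2  3  4  5  6  7  8  9 10 11 12 13 14 15 16 17 18 19
G :  0  1  0  1  0  1  0  1  2  0  1  0  1  0  1  0  1  2  0  1
G(n+9) = G(n) holds for n = 0,…,7 (a full window of length max(S) = 8), so the sequence is purely periodic with period 9.

9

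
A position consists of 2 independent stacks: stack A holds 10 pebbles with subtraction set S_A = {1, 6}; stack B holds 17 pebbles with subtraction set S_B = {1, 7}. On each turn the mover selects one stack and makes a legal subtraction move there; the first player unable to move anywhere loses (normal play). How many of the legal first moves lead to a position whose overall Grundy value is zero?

Stack A, S = {1, 6}:
n :  0  1  2  3  4  5  6  7  8  9 10
G :  0  1  0  1  0  1  2  0  1  0  1
G_A(10) = 1.
Stack B, S = {1, 7}:
G(0) = 0
G(1) = mex{0} = 1
G(2) = mex{1} = 0
G(3) = mex{0} = 1
G(4) = mex{1} = 0
G(5) = mex{0} = 1
G(6) = mex{1} = 0
G(7) = mex{0,0} = 1
G(8) = mex{1,1} = 0
G(9) = mex{0,0} = 1
G(10) = mex{1,1} = 0
G(11) = mex{0,0} = 1
G(12) = mex{1,1} = 0
G(13) = mex{0,0} = 1
G(14) = mex{1,1} = 0
G(15) = mex{0,0} = 1
G(16) = mex{1,1} = 0
G(17) = mex{0,0} = 1
G_B(17) = 1.
Combined Grundy value = 1 ⊕ 1 = 0.
A winning move leaves total XOR = 0, i.e. changes one component's Grundy value g to g ⊕ X where X is the current total.
Stack A: target g' = 1⊕0 = 1, but every legal move changes the Grundy value (mex property), so 0 moves.
Stack B: target g' = 1⊕0 = 1, but every legal move changes the Grundy value (mex property), so 0 moves.

0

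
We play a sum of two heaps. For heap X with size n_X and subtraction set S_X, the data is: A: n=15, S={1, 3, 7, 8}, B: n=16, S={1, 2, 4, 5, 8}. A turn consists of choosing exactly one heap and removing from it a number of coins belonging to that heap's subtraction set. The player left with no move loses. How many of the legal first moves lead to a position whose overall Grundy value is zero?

Heap A, S = {1, 3, 7, 8}:
G(0) = 0
G(1) = mex{0} = 1
G(2) = mex{1} = 0
G(3) = mex{0,0} = 1
G(4) = mex{1,1} = 0
G(5) = mex{0,0} = 1
G(6) = mex{1,1} = 0
G(7) = mex{0,0,0} = 1
G(8) = mex{1,1,1,0} = 2
G(9) = mex{2,0,0,1} = 3
G(10) = mex{3,1,1,0} = 2
G(11) = mex{2,2,0,1} = 3
G(12) = mex{3,3,1,0} = 2
G(13) = mex{2,2,0,1} = 3
G(14) = mex{3,3,1,0} = 2
G(15) = mex{2,2,2,1} = 0
G_A(15) = 0.
Heap B, S = {1, 2, 4, 5, 8}:
G(0) = 0
G(1) = mex{0} = 1
G(2) = mex{1,0} = 2
G(3) = mex{2,1} = 0
G(4) = mex{0,2,0} = 1
G(5) = mex{1,0,1,0} = 2
G(6) = mex{2,1,2,1} = 0
G(7) = mex{0,2,0,2} = 1
G(8) = mex{1,0,1,0,0} = 2
G(9) = mex{2,1,2,1,1} = 0
G(10) = mex{0,2,0,2,2} = 1
G(11) = mex{1,0,1,0,0} = 2
G(12) = mex{2,1,2,1,1} = 0
G(13) = mex{0,2,0,2,2} = 1
G(14) = mex{1,0,1,0,0} = 2
G(15) = mex{2,1,2,1,1} = 0
G(16) = mex{0,2,0,2,2} = 1
G_B(16) = 1.
Combined Grundy value = 0 ⊕ 1 = 1.
A winning move leaves total XOR = 0, i.e. changes one component's Grundy value g to g ⊕ X where X is the current total.
Heap A: need g' = 0⊕1 = 1. Options: 15−1→G=2, 15−3→G=2, 15−7→G=2, 15−8→G=1. Hits: 1.
Heap B: need g' = 1⊕1 = 0. Options: 16−1→G=0, 16−2→G=2, 16−4→G=0, 16−5→G=2, 16−8→G=2. Hits: 2.

3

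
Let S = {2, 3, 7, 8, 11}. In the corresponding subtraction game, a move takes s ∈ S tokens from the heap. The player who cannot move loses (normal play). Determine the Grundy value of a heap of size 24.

0

G(0) = 0
G(1) = mex{} = 0
G(2) = mex{0} = 1
G(3) = mex{0,0} = 1
G(4) = mex{1,0} = 2
G(5) = mex{1,1} = 0
G(6) = mex{2,1} = 0
G(7) = mex{0,2,0} = 1
G(8) = mex{0,0,0,0} = 1
G(9) = mex{1,0,1,0} = 2
G(10) = mex{1,1,1,1} = 0
G(11) = mex{2,1,2,1,0} = 3
G(12) = mex{0,2,0,2,0} = 1
G(13) = mex{3,0,0,0,1} = 2
G(14) = mex{1,3,1,0,1} = 2
G(15) = mex{2,1,1,1,2} = 0
G(16) = mex{2,2,2,1,0} = 3
G(17) = mex{0,2,0,2,0} = 1
G(18) = mex{3,0,3,0,1} = 2
G(19) = mex{1,3,1,3,1} = 0
G(20) = mex{2,1,2,1,2} = 0
G(21) = mex{0,2,2,2,0} = 1
G(22) = mex{0,0,0,2,3} = 1
G(23) = mex{1,0,3,0,1} = 2
G(24) = mex{1,1,1,3,2} = 0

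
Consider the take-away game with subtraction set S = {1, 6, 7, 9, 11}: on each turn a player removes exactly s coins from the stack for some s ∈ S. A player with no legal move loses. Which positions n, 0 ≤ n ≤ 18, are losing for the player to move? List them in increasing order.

G(0) = 0
G(1) = mex{0} = 1
G(2) = mex{1} = 0
G(3) = mex{0} = 1
G(4) = mex{1} = 0
G(5) = mex{0} = 1
G(6) = mex{1,0} = 2
G(7) = mex{2,1,0} = 3
G(8) = mex{3,0,1} = 2
G(9) = mex{2,1,0,0} = 3
G(10) = mex{3,0,1,1} = 2
G(11) = mex{2,1,0,0,0} = 3
G(12) = mex{3,2,1,1,1} = 0
G(13) = mex{0,3,2,0,0} = 1
G(14) = mex{1,2,3,1,1} = 0
G(15) = mex{0,3,2,2,0} = 1
G(16) = mex{1,2,3,3,1} = 0
G(17) = mex{0,3,2,2,2} = 1
G(18) = mex{1,0,3,3,3} = 2
P-positions are exactly the n with G(n) = 0.

0, 2, 4, 12, 14, 16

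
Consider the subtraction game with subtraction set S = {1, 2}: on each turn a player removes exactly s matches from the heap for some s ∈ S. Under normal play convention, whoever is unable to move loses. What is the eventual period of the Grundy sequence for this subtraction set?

G(0) = 0
G(1) = mex{0} = 1
G(2) = mex{1,0} = 2
G(3) = mex{2,1} = 0
G(4) = mex{0,2} = 1
G(5) = mex{1,0} = 2
G(6) = mex{2,1} = 0
G(7) = mex{0,2} = 1
G(8) = mex{1,0} = 2
G(9) = mex{2,1} = 0
G(10) = mex{0,2} = 1
G(11) = mex{1,0} = 2
G(12) = mex{2,1} = 0
G(13) = mex{0,2} = 1
G(14) = mex{1,0} = 2
G(n+3) = G(n) holds for n = 0,…,1 (a full window of length max(S) = 2), so the sequence is purely periodic with period 3.

3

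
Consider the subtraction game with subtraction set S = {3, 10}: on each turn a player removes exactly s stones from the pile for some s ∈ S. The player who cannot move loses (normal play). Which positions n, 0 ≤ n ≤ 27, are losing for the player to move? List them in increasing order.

0, 1, 2, 6, 7, 8, 13, 14, 15, 19, 20, 21, 26, 27

G(0) = 0
G(1) = mex{} = 0
G(2) = mex{} = 0
G(3) = mex{0} = 1
G(4) = mex{0} = 1
G(5) = mex{0} = 1
G(6) = mex{1} = 0
G(7) = mex{1} = 0
G(8) = mex{1} = 0
G(9) = mex{0} = 1
G(10) = mex{0,0} = 1
G(11) = mex{0,0} = 1
G(12) = mex{1,0} = 2
G(13) = mex{1,1} = 0
G(14) = mex{1,1} = 0
G(15) = mex{2,1} = 0
G(16) = mex{0,0} = 1
G(17) = mex{0,0} = 1
G(18) = mex{0,0} = 1
G(19) = mex{1,1} = 0
G(20) = mex{1,1} = 0
G(21) = mex{1,1} = 0
G(22) = mex{0,2} = 1
G(23) = mex{0,0} = 1
G(24) = mex{0,0} = 1
G(25) = mex{1,0} = 2
G(26) = mex{1,1} = 0
G(27) = mex{1,1} = 0
P-positions are exactly the n with G(n) = 0.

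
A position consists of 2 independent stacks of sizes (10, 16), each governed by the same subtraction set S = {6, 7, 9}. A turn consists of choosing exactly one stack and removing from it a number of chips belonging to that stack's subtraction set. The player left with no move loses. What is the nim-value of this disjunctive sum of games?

All stacks use S = {6, 7, 9}:
n :  0  1  2  3  4  5  6  7  8  9 10 11 12 13 14 15 16
G :  0  0  0  0  0  0  1  1  1  1  1  1  2  2  2  0  0
Stack A: G(10) = 1.
Stack B: G(16) = 0.
Combined Grundy value = 1 ⊕ 0 = 1.

1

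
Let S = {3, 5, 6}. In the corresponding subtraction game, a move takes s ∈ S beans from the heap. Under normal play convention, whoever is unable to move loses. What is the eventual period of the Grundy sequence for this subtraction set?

G(0) = 0
G(1) = mex{} = 0
G(2) = mex{} = 0
G(3) = mex{0} = 1
G(4) = mex{0} = 1
G(5) = mex{0,0} = 1
G(6) = mex{1,0,0} = 2
G(7) = mex{1,0,0} = 2
G(8) = mex{1,1,0} = 2
G(9) = mex{2,1,1} = 0
G(10) = mex{2,1,1} = 0
G(11) = mex{2,2,1} = 0
G(12) = mex{0,2,2} = 1
G(13) = mex{0,2,2} = 1
G(14) = mex{0,0,2} = 1
G(15) = mex{1,0,0} = 2
G(16) = mex{1,0,0} = 2
G(17) = mex{1,1,0} = 2
G(18) = mex{2,1,1} = 0
G(19) = mex{2,1,1} = 0
G(n+9) = G(n) holds for n = 0,…,5 (a full window of length max(S) = 6), so the sequence is purely periodic with period 9.

9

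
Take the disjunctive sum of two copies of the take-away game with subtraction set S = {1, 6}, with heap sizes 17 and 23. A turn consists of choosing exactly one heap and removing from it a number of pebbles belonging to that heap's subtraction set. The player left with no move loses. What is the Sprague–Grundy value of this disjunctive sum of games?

All heaps use S = {1, 6}:
n :  0  1  2  3  4  5  6  7  8  9 10 11 12 13 14 15 16 17 18 19 20 21 22 23
G :  0  1  0  1  0  1  2  0  1  0  1  0  1  2  0  1  0  1  0  1  2  0  1  0
Heap A: G(17) = 1.
Heap B: G(23) = 0.
Combined Grundy value = 1 ⊕ 0 = 1.

1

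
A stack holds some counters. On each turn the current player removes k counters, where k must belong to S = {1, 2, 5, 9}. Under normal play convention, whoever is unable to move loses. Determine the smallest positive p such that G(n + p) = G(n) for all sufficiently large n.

G(0) = 0
G(1) = mex{0} = 1
G(2) = mex{1,0} = 2
G(3) = mex{2,1} = 0
G(4) = mex{0,2} = 1
G(5) = mex{1,0,0} = 2
G(6) = mex{2,1,1} = 0
G(7) = mex{0,2,2} = 1
G(8) = mex{1,0,0} = 2
G(9) = mex{2,1,1,0} = 3
G(10) = mex{3,2,2,1} = 0
G(11) = mex{0,3,0,2} = 1
G(12) = mex{1,0,1,0} = 2
G(13) = mex{2,1,2,1} = 0
G(14) = mex{0,2,3,2} = 1
G(15) = mex{1,0,0,0} = 2
G(16) = mex{2,1,1,1} = 0
G(17) = mex{0,2,2,2} = 1
G(18) = mex{1,0,0,3} = 2
G(19) = mex{2,1,1,0} = 3
G(20) = mex{3,2,2,1} = 0
G(21) = mex{0,3,0,2} = 1
G(n+10) = G(n) holds for n = 0,…,8 (a full window of length max(S) = 9), so the sequence is purely periodic with period 10.

10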